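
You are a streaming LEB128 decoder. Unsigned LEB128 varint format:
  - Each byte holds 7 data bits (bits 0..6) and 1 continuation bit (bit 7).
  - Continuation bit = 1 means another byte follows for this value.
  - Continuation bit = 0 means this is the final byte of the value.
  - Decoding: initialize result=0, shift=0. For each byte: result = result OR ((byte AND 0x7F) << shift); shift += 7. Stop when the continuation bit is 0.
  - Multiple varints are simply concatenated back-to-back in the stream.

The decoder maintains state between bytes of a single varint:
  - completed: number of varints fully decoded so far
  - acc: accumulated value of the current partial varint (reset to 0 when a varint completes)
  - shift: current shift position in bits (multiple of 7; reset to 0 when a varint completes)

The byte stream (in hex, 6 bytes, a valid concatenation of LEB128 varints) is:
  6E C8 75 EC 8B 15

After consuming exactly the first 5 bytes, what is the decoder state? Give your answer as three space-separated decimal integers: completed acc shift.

Answer: 2 1516 14

Derivation:
byte[0]=0x6E cont=0 payload=0x6E: varint #1 complete (value=110); reset -> completed=1 acc=0 shift=0
byte[1]=0xC8 cont=1 payload=0x48: acc |= 72<<0 -> completed=1 acc=72 shift=7
byte[2]=0x75 cont=0 payload=0x75: varint #2 complete (value=15048); reset -> completed=2 acc=0 shift=0
byte[3]=0xEC cont=1 payload=0x6C: acc |= 108<<0 -> completed=2 acc=108 shift=7
byte[4]=0x8B cont=1 payload=0x0B: acc |= 11<<7 -> completed=2 acc=1516 shift=14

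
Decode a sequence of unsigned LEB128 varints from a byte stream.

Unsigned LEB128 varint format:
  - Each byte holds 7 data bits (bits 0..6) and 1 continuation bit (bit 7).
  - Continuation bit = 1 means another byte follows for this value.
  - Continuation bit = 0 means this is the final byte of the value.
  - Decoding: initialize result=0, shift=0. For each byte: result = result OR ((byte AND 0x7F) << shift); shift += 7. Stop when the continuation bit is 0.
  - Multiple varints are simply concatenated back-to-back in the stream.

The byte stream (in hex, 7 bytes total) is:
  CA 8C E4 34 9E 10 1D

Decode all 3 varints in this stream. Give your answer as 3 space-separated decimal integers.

  byte[0]=0xCA cont=1 payload=0x4A=74: acc |= 74<<0 -> acc=74 shift=7
  byte[1]=0x8C cont=1 payload=0x0C=12: acc |= 12<<7 -> acc=1610 shift=14
  byte[2]=0xE4 cont=1 payload=0x64=100: acc |= 100<<14 -> acc=1640010 shift=21
  byte[3]=0x34 cont=0 payload=0x34=52: acc |= 52<<21 -> acc=110691914 shift=28 [end]
Varint 1: bytes[0:4] = CA 8C E4 34 -> value 110691914 (4 byte(s))
  byte[4]=0x9E cont=1 payload=0x1E=30: acc |= 30<<0 -> acc=30 shift=7
  byte[5]=0x10 cont=0 payload=0x10=16: acc |= 16<<7 -> acc=2078 shift=14 [end]
Varint 2: bytes[4:6] = 9E 10 -> value 2078 (2 byte(s))
  byte[6]=0x1D cont=0 payload=0x1D=29: acc |= 29<<0 -> acc=29 shift=7 [end]
Varint 3: bytes[6:7] = 1D -> value 29 (1 byte(s))

Answer: 110691914 2078 29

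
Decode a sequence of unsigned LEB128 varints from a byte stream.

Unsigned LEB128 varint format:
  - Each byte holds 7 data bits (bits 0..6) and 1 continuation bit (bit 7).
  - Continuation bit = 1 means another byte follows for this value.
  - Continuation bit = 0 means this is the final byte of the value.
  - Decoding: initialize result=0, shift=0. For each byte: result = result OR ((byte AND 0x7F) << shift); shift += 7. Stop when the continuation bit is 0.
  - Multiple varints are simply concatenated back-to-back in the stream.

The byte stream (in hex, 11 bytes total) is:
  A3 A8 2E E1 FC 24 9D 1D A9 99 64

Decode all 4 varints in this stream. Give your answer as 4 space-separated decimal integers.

  byte[0]=0xA3 cont=1 payload=0x23=35: acc |= 35<<0 -> acc=35 shift=7
  byte[1]=0xA8 cont=1 payload=0x28=40: acc |= 40<<7 -> acc=5155 shift=14
  byte[2]=0x2E cont=0 payload=0x2E=46: acc |= 46<<14 -> acc=758819 shift=21 [end]
Varint 1: bytes[0:3] = A3 A8 2E -> value 758819 (3 byte(s))
  byte[3]=0xE1 cont=1 payload=0x61=97: acc |= 97<<0 -> acc=97 shift=7
  byte[4]=0xFC cont=1 payload=0x7C=124: acc |= 124<<7 -> acc=15969 shift=14
  byte[5]=0x24 cont=0 payload=0x24=36: acc |= 36<<14 -> acc=605793 shift=21 [end]
Varint 2: bytes[3:6] = E1 FC 24 -> value 605793 (3 byte(s))
  byte[6]=0x9D cont=1 payload=0x1D=29: acc |= 29<<0 -> acc=29 shift=7
  byte[7]=0x1D cont=0 payload=0x1D=29: acc |= 29<<7 -> acc=3741 shift=14 [end]
Varint 3: bytes[6:8] = 9D 1D -> value 3741 (2 byte(s))
  byte[8]=0xA9 cont=1 payload=0x29=41: acc |= 41<<0 -> acc=41 shift=7
  byte[9]=0x99 cont=1 payload=0x19=25: acc |= 25<<7 -> acc=3241 shift=14
  byte[10]=0x64 cont=0 payload=0x64=100: acc |= 100<<14 -> acc=1641641 shift=21 [end]
Varint 4: bytes[8:11] = A9 99 64 -> value 1641641 (3 byte(s))

Answer: 758819 605793 3741 1641641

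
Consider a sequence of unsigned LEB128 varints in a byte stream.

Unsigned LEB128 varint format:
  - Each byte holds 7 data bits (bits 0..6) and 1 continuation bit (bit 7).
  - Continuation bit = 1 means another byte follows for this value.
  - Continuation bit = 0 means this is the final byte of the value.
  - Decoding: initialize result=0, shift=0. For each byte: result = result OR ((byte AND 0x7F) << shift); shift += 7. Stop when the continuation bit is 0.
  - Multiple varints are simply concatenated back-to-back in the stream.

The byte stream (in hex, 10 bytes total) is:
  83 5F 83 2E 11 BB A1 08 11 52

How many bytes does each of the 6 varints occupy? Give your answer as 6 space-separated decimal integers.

  byte[0]=0x83 cont=1 payload=0x03=3: acc |= 3<<0 -> acc=3 shift=7
  byte[1]=0x5F cont=0 payload=0x5F=95: acc |= 95<<7 -> acc=12163 shift=14 [end]
Varint 1: bytes[0:2] = 83 5F -> value 12163 (2 byte(s))
  byte[2]=0x83 cont=1 payload=0x03=3: acc |= 3<<0 -> acc=3 shift=7
  byte[3]=0x2E cont=0 payload=0x2E=46: acc |= 46<<7 -> acc=5891 shift=14 [end]
Varint 2: bytes[2:4] = 83 2E -> value 5891 (2 byte(s))
  byte[4]=0x11 cont=0 payload=0x11=17: acc |= 17<<0 -> acc=17 shift=7 [end]
Varint 3: bytes[4:5] = 11 -> value 17 (1 byte(s))
  byte[5]=0xBB cont=1 payload=0x3B=59: acc |= 59<<0 -> acc=59 shift=7
  byte[6]=0xA1 cont=1 payload=0x21=33: acc |= 33<<7 -> acc=4283 shift=14
  byte[7]=0x08 cont=0 payload=0x08=8: acc |= 8<<14 -> acc=135355 shift=21 [end]
Varint 4: bytes[5:8] = BB A1 08 -> value 135355 (3 byte(s))
  byte[8]=0x11 cont=0 payload=0x11=17: acc |= 17<<0 -> acc=17 shift=7 [end]
Varint 5: bytes[8:9] = 11 -> value 17 (1 byte(s))
  byte[9]=0x52 cont=0 payload=0x52=82: acc |= 82<<0 -> acc=82 shift=7 [end]
Varint 6: bytes[9:10] = 52 -> value 82 (1 byte(s))

Answer: 2 2 1 3 1 1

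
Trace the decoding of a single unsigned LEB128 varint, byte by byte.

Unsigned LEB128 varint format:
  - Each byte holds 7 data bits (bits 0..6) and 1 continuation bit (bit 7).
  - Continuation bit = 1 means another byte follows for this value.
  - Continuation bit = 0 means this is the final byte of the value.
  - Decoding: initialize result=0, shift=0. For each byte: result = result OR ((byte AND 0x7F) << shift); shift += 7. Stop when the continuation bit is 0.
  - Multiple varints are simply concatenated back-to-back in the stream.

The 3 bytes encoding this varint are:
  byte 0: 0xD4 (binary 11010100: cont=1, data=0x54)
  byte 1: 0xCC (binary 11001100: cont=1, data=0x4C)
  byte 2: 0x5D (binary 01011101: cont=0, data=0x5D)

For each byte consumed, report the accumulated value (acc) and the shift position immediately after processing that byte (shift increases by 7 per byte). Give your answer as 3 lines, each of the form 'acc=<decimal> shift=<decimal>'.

Answer: acc=84 shift=7
acc=9812 shift=14
acc=1533524 shift=21

Derivation:
byte 0=0xD4: payload=0x54=84, contrib = 84<<0 = 84; acc -> 84, shift -> 7
byte 1=0xCC: payload=0x4C=76, contrib = 76<<7 = 9728; acc -> 9812, shift -> 14
byte 2=0x5D: payload=0x5D=93, contrib = 93<<14 = 1523712; acc -> 1533524, shift -> 21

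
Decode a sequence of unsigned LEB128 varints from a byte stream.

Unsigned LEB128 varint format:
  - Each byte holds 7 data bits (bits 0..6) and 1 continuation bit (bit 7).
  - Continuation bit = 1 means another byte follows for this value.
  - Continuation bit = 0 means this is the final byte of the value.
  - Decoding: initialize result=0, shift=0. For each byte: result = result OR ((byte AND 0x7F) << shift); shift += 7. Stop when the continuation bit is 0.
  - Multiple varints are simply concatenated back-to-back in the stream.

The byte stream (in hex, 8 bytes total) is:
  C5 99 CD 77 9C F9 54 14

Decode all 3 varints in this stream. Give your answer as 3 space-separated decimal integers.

Answer: 250825925 1391772 20

Derivation:
  byte[0]=0xC5 cont=1 payload=0x45=69: acc |= 69<<0 -> acc=69 shift=7
  byte[1]=0x99 cont=1 payload=0x19=25: acc |= 25<<7 -> acc=3269 shift=14
  byte[2]=0xCD cont=1 payload=0x4D=77: acc |= 77<<14 -> acc=1264837 shift=21
  byte[3]=0x77 cont=0 payload=0x77=119: acc |= 119<<21 -> acc=250825925 shift=28 [end]
Varint 1: bytes[0:4] = C5 99 CD 77 -> value 250825925 (4 byte(s))
  byte[4]=0x9C cont=1 payload=0x1C=28: acc |= 28<<0 -> acc=28 shift=7
  byte[5]=0xF9 cont=1 payload=0x79=121: acc |= 121<<7 -> acc=15516 shift=14
  byte[6]=0x54 cont=0 payload=0x54=84: acc |= 84<<14 -> acc=1391772 shift=21 [end]
Varint 2: bytes[4:7] = 9C F9 54 -> value 1391772 (3 byte(s))
  byte[7]=0x14 cont=0 payload=0x14=20: acc |= 20<<0 -> acc=20 shift=7 [end]
Varint 3: bytes[7:8] = 14 -> value 20 (1 byte(s))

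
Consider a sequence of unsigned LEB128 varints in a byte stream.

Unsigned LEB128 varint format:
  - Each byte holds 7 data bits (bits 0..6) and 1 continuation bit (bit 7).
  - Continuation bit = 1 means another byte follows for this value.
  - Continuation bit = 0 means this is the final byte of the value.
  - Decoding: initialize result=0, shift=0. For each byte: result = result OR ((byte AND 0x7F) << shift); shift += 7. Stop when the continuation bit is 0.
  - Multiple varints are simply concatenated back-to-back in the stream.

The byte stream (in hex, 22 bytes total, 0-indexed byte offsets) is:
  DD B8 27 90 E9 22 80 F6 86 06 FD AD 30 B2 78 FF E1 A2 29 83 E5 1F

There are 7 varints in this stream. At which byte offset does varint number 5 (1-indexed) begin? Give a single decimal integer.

Answer: 13

Derivation:
  byte[0]=0xDD cont=1 payload=0x5D=93: acc |= 93<<0 -> acc=93 shift=7
  byte[1]=0xB8 cont=1 payload=0x38=56: acc |= 56<<7 -> acc=7261 shift=14
  byte[2]=0x27 cont=0 payload=0x27=39: acc |= 39<<14 -> acc=646237 shift=21 [end]
Varint 1: bytes[0:3] = DD B8 27 -> value 646237 (3 byte(s))
  byte[3]=0x90 cont=1 payload=0x10=16: acc |= 16<<0 -> acc=16 shift=7
  byte[4]=0xE9 cont=1 payload=0x69=105: acc |= 105<<7 -> acc=13456 shift=14
  byte[5]=0x22 cont=0 payload=0x22=34: acc |= 34<<14 -> acc=570512 shift=21 [end]
Varint 2: bytes[3:6] = 90 E9 22 -> value 570512 (3 byte(s))
  byte[6]=0x80 cont=1 payload=0x00=0: acc |= 0<<0 -> acc=0 shift=7
  byte[7]=0xF6 cont=1 payload=0x76=118: acc |= 118<<7 -> acc=15104 shift=14
  byte[8]=0x86 cont=1 payload=0x06=6: acc |= 6<<14 -> acc=113408 shift=21
  byte[9]=0x06 cont=0 payload=0x06=6: acc |= 6<<21 -> acc=12696320 shift=28 [end]
Varint 3: bytes[6:10] = 80 F6 86 06 -> value 12696320 (4 byte(s))
  byte[10]=0xFD cont=1 payload=0x7D=125: acc |= 125<<0 -> acc=125 shift=7
  byte[11]=0xAD cont=1 payload=0x2D=45: acc |= 45<<7 -> acc=5885 shift=14
  byte[12]=0x30 cont=0 payload=0x30=48: acc |= 48<<14 -> acc=792317 shift=21 [end]
Varint 4: bytes[10:13] = FD AD 30 -> value 792317 (3 byte(s))
  byte[13]=0xB2 cont=1 payload=0x32=50: acc |= 50<<0 -> acc=50 shift=7
  byte[14]=0x78 cont=0 payload=0x78=120: acc |= 120<<7 -> acc=15410 shift=14 [end]
Varint 5: bytes[13:15] = B2 78 -> value 15410 (2 byte(s))
  byte[15]=0xFF cont=1 payload=0x7F=127: acc |= 127<<0 -> acc=127 shift=7
  byte[16]=0xE1 cont=1 payload=0x61=97: acc |= 97<<7 -> acc=12543 shift=14
  byte[17]=0xA2 cont=1 payload=0x22=34: acc |= 34<<14 -> acc=569599 shift=21
  byte[18]=0x29 cont=0 payload=0x29=41: acc |= 41<<21 -> acc=86552831 shift=28 [end]
Varint 6: bytes[15:19] = FF E1 A2 29 -> value 86552831 (4 byte(s))
  byte[19]=0x83 cont=1 payload=0x03=3: acc |= 3<<0 -> acc=3 shift=7
  byte[20]=0xE5 cont=1 payload=0x65=101: acc |= 101<<7 -> acc=12931 shift=14
  byte[21]=0x1F cont=0 payload=0x1F=31: acc |= 31<<14 -> acc=520835 shift=21 [end]
Varint 7: bytes[19:22] = 83 E5 1F -> value 520835 (3 byte(s))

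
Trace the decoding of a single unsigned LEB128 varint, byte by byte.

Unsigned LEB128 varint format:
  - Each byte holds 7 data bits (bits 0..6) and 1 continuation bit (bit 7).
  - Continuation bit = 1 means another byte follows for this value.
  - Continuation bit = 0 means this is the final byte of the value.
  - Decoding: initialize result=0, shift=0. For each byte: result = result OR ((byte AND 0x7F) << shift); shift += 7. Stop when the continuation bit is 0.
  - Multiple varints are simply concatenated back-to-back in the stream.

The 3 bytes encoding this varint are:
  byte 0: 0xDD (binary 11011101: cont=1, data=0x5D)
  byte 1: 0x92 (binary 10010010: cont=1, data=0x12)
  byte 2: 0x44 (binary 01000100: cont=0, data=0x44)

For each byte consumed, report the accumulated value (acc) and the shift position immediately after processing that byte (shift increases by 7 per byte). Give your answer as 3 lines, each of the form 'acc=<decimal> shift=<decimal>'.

Answer: acc=93 shift=7
acc=2397 shift=14
acc=1116509 shift=21

Derivation:
byte 0=0xDD: payload=0x5D=93, contrib = 93<<0 = 93; acc -> 93, shift -> 7
byte 1=0x92: payload=0x12=18, contrib = 18<<7 = 2304; acc -> 2397, shift -> 14
byte 2=0x44: payload=0x44=68, contrib = 68<<14 = 1114112; acc -> 1116509, shift -> 21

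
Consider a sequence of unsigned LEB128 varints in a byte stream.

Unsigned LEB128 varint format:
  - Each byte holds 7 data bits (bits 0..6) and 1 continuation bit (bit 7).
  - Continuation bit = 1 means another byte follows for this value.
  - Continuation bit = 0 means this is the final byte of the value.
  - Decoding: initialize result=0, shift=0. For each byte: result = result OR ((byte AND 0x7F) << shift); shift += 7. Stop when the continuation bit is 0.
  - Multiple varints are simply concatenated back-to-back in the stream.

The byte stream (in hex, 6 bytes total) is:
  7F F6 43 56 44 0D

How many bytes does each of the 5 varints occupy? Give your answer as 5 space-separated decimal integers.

Answer: 1 2 1 1 1

Derivation:
  byte[0]=0x7F cont=0 payload=0x7F=127: acc |= 127<<0 -> acc=127 shift=7 [end]
Varint 1: bytes[0:1] = 7F -> value 127 (1 byte(s))
  byte[1]=0xF6 cont=1 payload=0x76=118: acc |= 118<<0 -> acc=118 shift=7
  byte[2]=0x43 cont=0 payload=0x43=67: acc |= 67<<7 -> acc=8694 shift=14 [end]
Varint 2: bytes[1:3] = F6 43 -> value 8694 (2 byte(s))
  byte[3]=0x56 cont=0 payload=0x56=86: acc |= 86<<0 -> acc=86 shift=7 [end]
Varint 3: bytes[3:4] = 56 -> value 86 (1 byte(s))
  byte[4]=0x44 cont=0 payload=0x44=68: acc |= 68<<0 -> acc=68 shift=7 [end]
Varint 4: bytes[4:5] = 44 -> value 68 (1 byte(s))
  byte[5]=0x0D cont=0 payload=0x0D=13: acc |= 13<<0 -> acc=13 shift=7 [end]
Varint 5: bytes[5:6] = 0D -> value 13 (1 byte(s))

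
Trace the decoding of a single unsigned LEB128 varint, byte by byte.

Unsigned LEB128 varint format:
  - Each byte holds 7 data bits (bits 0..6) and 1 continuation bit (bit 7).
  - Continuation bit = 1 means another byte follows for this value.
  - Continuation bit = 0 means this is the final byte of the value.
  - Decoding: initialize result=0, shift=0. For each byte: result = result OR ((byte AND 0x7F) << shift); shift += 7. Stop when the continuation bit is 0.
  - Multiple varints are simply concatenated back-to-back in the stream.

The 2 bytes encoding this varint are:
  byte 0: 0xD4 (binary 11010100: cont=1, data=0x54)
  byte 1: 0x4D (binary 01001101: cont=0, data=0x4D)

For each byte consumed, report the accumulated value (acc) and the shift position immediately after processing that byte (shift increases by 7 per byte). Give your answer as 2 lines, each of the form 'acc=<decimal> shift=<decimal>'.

Answer: acc=84 shift=7
acc=9940 shift=14

Derivation:
byte 0=0xD4: payload=0x54=84, contrib = 84<<0 = 84; acc -> 84, shift -> 7
byte 1=0x4D: payload=0x4D=77, contrib = 77<<7 = 9856; acc -> 9940, shift -> 14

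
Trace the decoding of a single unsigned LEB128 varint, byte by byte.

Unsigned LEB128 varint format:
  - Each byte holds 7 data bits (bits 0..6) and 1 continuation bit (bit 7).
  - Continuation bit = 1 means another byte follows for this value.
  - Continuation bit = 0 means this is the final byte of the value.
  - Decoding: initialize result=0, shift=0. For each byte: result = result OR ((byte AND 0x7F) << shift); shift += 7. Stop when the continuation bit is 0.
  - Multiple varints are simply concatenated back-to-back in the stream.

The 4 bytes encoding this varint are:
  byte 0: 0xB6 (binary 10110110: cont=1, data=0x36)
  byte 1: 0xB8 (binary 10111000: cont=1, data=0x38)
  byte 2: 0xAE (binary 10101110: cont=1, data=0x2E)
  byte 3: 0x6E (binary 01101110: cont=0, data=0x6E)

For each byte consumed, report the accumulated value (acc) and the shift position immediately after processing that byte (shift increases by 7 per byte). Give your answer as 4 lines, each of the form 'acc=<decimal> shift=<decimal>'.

Answer: acc=54 shift=7
acc=7222 shift=14
acc=760886 shift=21
acc=231447606 shift=28

Derivation:
byte 0=0xB6: payload=0x36=54, contrib = 54<<0 = 54; acc -> 54, shift -> 7
byte 1=0xB8: payload=0x38=56, contrib = 56<<7 = 7168; acc -> 7222, shift -> 14
byte 2=0xAE: payload=0x2E=46, contrib = 46<<14 = 753664; acc -> 760886, shift -> 21
byte 3=0x6E: payload=0x6E=110, contrib = 110<<21 = 230686720; acc -> 231447606, shift -> 28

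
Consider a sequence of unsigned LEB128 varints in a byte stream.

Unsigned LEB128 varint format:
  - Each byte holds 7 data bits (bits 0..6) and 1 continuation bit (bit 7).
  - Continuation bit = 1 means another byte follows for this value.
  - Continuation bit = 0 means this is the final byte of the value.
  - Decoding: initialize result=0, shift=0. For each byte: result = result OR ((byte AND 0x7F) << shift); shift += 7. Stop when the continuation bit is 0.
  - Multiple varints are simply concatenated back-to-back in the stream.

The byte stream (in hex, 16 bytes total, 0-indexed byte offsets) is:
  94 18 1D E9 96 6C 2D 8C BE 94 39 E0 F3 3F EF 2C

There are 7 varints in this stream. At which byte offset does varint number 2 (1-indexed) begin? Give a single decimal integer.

Answer: 2

Derivation:
  byte[0]=0x94 cont=1 payload=0x14=20: acc |= 20<<0 -> acc=20 shift=7
  byte[1]=0x18 cont=0 payload=0x18=24: acc |= 24<<7 -> acc=3092 shift=14 [end]
Varint 1: bytes[0:2] = 94 18 -> value 3092 (2 byte(s))
  byte[2]=0x1D cont=0 payload=0x1D=29: acc |= 29<<0 -> acc=29 shift=7 [end]
Varint 2: bytes[2:3] = 1D -> value 29 (1 byte(s))
  byte[3]=0xE9 cont=1 payload=0x69=105: acc |= 105<<0 -> acc=105 shift=7
  byte[4]=0x96 cont=1 payload=0x16=22: acc |= 22<<7 -> acc=2921 shift=14
  byte[5]=0x6C cont=0 payload=0x6C=108: acc |= 108<<14 -> acc=1772393 shift=21 [end]
Varint 3: bytes[3:6] = E9 96 6C -> value 1772393 (3 byte(s))
  byte[6]=0x2D cont=0 payload=0x2D=45: acc |= 45<<0 -> acc=45 shift=7 [end]
Varint 4: bytes[6:7] = 2D -> value 45 (1 byte(s))
  byte[7]=0x8C cont=1 payload=0x0C=12: acc |= 12<<0 -> acc=12 shift=7
  byte[8]=0xBE cont=1 payload=0x3E=62: acc |= 62<<7 -> acc=7948 shift=14
  byte[9]=0x94 cont=1 payload=0x14=20: acc |= 20<<14 -> acc=335628 shift=21
  byte[10]=0x39 cont=0 payload=0x39=57: acc |= 57<<21 -> acc=119873292 shift=28 [end]
Varint 5: bytes[7:11] = 8C BE 94 39 -> value 119873292 (4 byte(s))
  byte[11]=0xE0 cont=1 payload=0x60=96: acc |= 96<<0 -> acc=96 shift=7
  byte[12]=0xF3 cont=1 payload=0x73=115: acc |= 115<<7 -> acc=14816 shift=14
  byte[13]=0x3F cont=0 payload=0x3F=63: acc |= 63<<14 -> acc=1047008 shift=21 [end]
Varint 6: bytes[11:14] = E0 F3 3F -> value 1047008 (3 byte(s))
  byte[14]=0xEF cont=1 payload=0x6F=111: acc |= 111<<0 -> acc=111 shift=7
  byte[15]=0x2C cont=0 payload=0x2C=44: acc |= 44<<7 -> acc=5743 shift=14 [end]
Varint 7: bytes[14:16] = EF 2C -> value 5743 (2 byte(s))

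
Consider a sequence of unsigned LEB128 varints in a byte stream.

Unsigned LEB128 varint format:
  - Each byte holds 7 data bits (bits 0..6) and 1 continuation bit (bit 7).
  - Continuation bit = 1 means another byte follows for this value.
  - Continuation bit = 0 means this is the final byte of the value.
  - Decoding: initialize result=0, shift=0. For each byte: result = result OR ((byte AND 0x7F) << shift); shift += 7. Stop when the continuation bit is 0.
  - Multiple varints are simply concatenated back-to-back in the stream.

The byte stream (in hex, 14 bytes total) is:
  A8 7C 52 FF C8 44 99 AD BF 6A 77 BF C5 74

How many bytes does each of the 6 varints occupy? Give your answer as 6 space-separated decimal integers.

  byte[0]=0xA8 cont=1 payload=0x28=40: acc |= 40<<0 -> acc=40 shift=7
  byte[1]=0x7C cont=0 payload=0x7C=124: acc |= 124<<7 -> acc=15912 shift=14 [end]
Varint 1: bytes[0:2] = A8 7C -> value 15912 (2 byte(s))
  byte[2]=0x52 cont=0 payload=0x52=82: acc |= 82<<0 -> acc=82 shift=7 [end]
Varint 2: bytes[2:3] = 52 -> value 82 (1 byte(s))
  byte[3]=0xFF cont=1 payload=0x7F=127: acc |= 127<<0 -> acc=127 shift=7
  byte[4]=0xC8 cont=1 payload=0x48=72: acc |= 72<<7 -> acc=9343 shift=14
  byte[5]=0x44 cont=0 payload=0x44=68: acc |= 68<<14 -> acc=1123455 shift=21 [end]
Varint 3: bytes[3:6] = FF C8 44 -> value 1123455 (3 byte(s))
  byte[6]=0x99 cont=1 payload=0x19=25: acc |= 25<<0 -> acc=25 shift=7
  byte[7]=0xAD cont=1 payload=0x2D=45: acc |= 45<<7 -> acc=5785 shift=14
  byte[8]=0xBF cont=1 payload=0x3F=63: acc |= 63<<14 -> acc=1037977 shift=21
  byte[9]=0x6A cont=0 payload=0x6A=106: acc |= 106<<21 -> acc=223336089 shift=28 [end]
Varint 4: bytes[6:10] = 99 AD BF 6A -> value 223336089 (4 byte(s))
  byte[10]=0x77 cont=0 payload=0x77=119: acc |= 119<<0 -> acc=119 shift=7 [end]
Varint 5: bytes[10:11] = 77 -> value 119 (1 byte(s))
  byte[11]=0xBF cont=1 payload=0x3F=63: acc |= 63<<0 -> acc=63 shift=7
  byte[12]=0xC5 cont=1 payload=0x45=69: acc |= 69<<7 -> acc=8895 shift=14
  byte[13]=0x74 cont=0 payload=0x74=116: acc |= 116<<14 -> acc=1909439 shift=21 [end]
Varint 6: bytes[11:14] = BF C5 74 -> value 1909439 (3 byte(s))

Answer: 2 1 3 4 1 3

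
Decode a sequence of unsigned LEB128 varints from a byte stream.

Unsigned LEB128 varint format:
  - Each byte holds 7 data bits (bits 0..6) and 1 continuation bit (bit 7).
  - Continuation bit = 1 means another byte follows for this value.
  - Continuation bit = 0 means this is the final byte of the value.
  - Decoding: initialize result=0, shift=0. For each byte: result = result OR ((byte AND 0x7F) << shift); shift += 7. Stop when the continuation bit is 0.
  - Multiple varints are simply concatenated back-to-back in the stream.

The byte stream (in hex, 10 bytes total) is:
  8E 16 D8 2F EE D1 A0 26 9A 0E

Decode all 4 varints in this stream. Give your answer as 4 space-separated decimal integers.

  byte[0]=0x8E cont=1 payload=0x0E=14: acc |= 14<<0 -> acc=14 shift=7
  byte[1]=0x16 cont=0 payload=0x16=22: acc |= 22<<7 -> acc=2830 shift=14 [end]
Varint 1: bytes[0:2] = 8E 16 -> value 2830 (2 byte(s))
  byte[2]=0xD8 cont=1 payload=0x58=88: acc |= 88<<0 -> acc=88 shift=7
  byte[3]=0x2F cont=0 payload=0x2F=47: acc |= 47<<7 -> acc=6104 shift=14 [end]
Varint 2: bytes[2:4] = D8 2F -> value 6104 (2 byte(s))
  byte[4]=0xEE cont=1 payload=0x6E=110: acc |= 110<<0 -> acc=110 shift=7
  byte[5]=0xD1 cont=1 payload=0x51=81: acc |= 81<<7 -> acc=10478 shift=14
  byte[6]=0xA0 cont=1 payload=0x20=32: acc |= 32<<14 -> acc=534766 shift=21
  byte[7]=0x26 cont=0 payload=0x26=38: acc |= 38<<21 -> acc=80226542 shift=28 [end]
Varint 3: bytes[4:8] = EE D1 A0 26 -> value 80226542 (4 byte(s))
  byte[8]=0x9A cont=1 payload=0x1A=26: acc |= 26<<0 -> acc=26 shift=7
  byte[9]=0x0E cont=0 payload=0x0E=14: acc |= 14<<7 -> acc=1818 shift=14 [end]
Varint 4: bytes[8:10] = 9A 0E -> value 1818 (2 byte(s))

Answer: 2830 6104 80226542 1818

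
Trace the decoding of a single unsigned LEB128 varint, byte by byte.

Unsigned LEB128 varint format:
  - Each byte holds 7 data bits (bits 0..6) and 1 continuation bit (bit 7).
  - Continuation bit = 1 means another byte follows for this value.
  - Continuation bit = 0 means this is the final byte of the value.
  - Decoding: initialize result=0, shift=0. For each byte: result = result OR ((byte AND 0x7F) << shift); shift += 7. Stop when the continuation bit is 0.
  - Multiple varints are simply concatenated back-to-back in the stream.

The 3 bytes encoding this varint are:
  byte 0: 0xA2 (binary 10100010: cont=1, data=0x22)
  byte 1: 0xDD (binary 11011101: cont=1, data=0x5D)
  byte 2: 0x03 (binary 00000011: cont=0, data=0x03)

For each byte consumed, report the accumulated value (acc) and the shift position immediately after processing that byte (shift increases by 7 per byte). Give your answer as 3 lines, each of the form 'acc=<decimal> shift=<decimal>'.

byte 0=0xA2: payload=0x22=34, contrib = 34<<0 = 34; acc -> 34, shift -> 7
byte 1=0xDD: payload=0x5D=93, contrib = 93<<7 = 11904; acc -> 11938, shift -> 14
byte 2=0x03: payload=0x03=3, contrib = 3<<14 = 49152; acc -> 61090, shift -> 21

Answer: acc=34 shift=7
acc=11938 shift=14
acc=61090 shift=21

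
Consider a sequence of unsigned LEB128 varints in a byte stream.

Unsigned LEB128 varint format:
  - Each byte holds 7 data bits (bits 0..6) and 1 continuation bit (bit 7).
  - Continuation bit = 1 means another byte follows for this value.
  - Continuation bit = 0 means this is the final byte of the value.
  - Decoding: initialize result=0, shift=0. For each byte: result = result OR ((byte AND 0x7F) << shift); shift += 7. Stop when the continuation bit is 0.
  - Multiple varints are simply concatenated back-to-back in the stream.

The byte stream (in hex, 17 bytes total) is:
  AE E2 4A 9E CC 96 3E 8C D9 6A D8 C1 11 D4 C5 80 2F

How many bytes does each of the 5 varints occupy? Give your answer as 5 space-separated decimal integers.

  byte[0]=0xAE cont=1 payload=0x2E=46: acc |= 46<<0 -> acc=46 shift=7
  byte[1]=0xE2 cont=1 payload=0x62=98: acc |= 98<<7 -> acc=12590 shift=14
  byte[2]=0x4A cont=0 payload=0x4A=74: acc |= 74<<14 -> acc=1225006 shift=21 [end]
Varint 1: bytes[0:3] = AE E2 4A -> value 1225006 (3 byte(s))
  byte[3]=0x9E cont=1 payload=0x1E=30: acc |= 30<<0 -> acc=30 shift=7
  byte[4]=0xCC cont=1 payload=0x4C=76: acc |= 76<<7 -> acc=9758 shift=14
  byte[5]=0x96 cont=1 payload=0x16=22: acc |= 22<<14 -> acc=370206 shift=21
  byte[6]=0x3E cont=0 payload=0x3E=62: acc |= 62<<21 -> acc=130393630 shift=28 [end]
Varint 2: bytes[3:7] = 9E CC 96 3E -> value 130393630 (4 byte(s))
  byte[7]=0x8C cont=1 payload=0x0C=12: acc |= 12<<0 -> acc=12 shift=7
  byte[8]=0xD9 cont=1 payload=0x59=89: acc |= 89<<7 -> acc=11404 shift=14
  byte[9]=0x6A cont=0 payload=0x6A=106: acc |= 106<<14 -> acc=1748108 shift=21 [end]
Varint 3: bytes[7:10] = 8C D9 6A -> value 1748108 (3 byte(s))
  byte[10]=0xD8 cont=1 payload=0x58=88: acc |= 88<<0 -> acc=88 shift=7
  byte[11]=0xC1 cont=1 payload=0x41=65: acc |= 65<<7 -> acc=8408 shift=14
  byte[12]=0x11 cont=0 payload=0x11=17: acc |= 17<<14 -> acc=286936 shift=21 [end]
Varint 4: bytes[10:13] = D8 C1 11 -> value 286936 (3 byte(s))
  byte[13]=0xD4 cont=1 payload=0x54=84: acc |= 84<<0 -> acc=84 shift=7
  byte[14]=0xC5 cont=1 payload=0x45=69: acc |= 69<<7 -> acc=8916 shift=14
  byte[15]=0x80 cont=1 payload=0x00=0: acc |= 0<<14 -> acc=8916 shift=21
  byte[16]=0x2F cont=0 payload=0x2F=47: acc |= 47<<21 -> acc=98575060 shift=28 [end]
Varint 5: bytes[13:17] = D4 C5 80 2F -> value 98575060 (4 byte(s))

Answer: 3 4 3 3 4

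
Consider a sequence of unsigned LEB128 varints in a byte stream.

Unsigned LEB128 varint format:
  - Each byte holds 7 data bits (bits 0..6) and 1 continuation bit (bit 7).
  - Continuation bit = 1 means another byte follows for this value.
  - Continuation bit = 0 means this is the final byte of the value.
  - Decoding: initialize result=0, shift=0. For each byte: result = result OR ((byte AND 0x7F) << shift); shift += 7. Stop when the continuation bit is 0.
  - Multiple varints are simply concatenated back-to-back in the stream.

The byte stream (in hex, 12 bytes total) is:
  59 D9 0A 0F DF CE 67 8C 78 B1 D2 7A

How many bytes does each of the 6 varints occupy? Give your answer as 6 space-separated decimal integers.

  byte[0]=0x59 cont=0 payload=0x59=89: acc |= 89<<0 -> acc=89 shift=7 [end]
Varint 1: bytes[0:1] = 59 -> value 89 (1 byte(s))
  byte[1]=0xD9 cont=1 payload=0x59=89: acc |= 89<<0 -> acc=89 shift=7
  byte[2]=0x0A cont=0 payload=0x0A=10: acc |= 10<<7 -> acc=1369 shift=14 [end]
Varint 2: bytes[1:3] = D9 0A -> value 1369 (2 byte(s))
  byte[3]=0x0F cont=0 payload=0x0F=15: acc |= 15<<0 -> acc=15 shift=7 [end]
Varint 3: bytes[3:4] = 0F -> value 15 (1 byte(s))
  byte[4]=0xDF cont=1 payload=0x5F=95: acc |= 95<<0 -> acc=95 shift=7
  byte[5]=0xCE cont=1 payload=0x4E=78: acc |= 78<<7 -> acc=10079 shift=14
  byte[6]=0x67 cont=0 payload=0x67=103: acc |= 103<<14 -> acc=1697631 shift=21 [end]
Varint 4: bytes[4:7] = DF CE 67 -> value 1697631 (3 byte(s))
  byte[7]=0x8C cont=1 payload=0x0C=12: acc |= 12<<0 -> acc=12 shift=7
  byte[8]=0x78 cont=0 payload=0x78=120: acc |= 120<<7 -> acc=15372 shift=14 [end]
Varint 5: bytes[7:9] = 8C 78 -> value 15372 (2 byte(s))
  byte[9]=0xB1 cont=1 payload=0x31=49: acc |= 49<<0 -> acc=49 shift=7
  byte[10]=0xD2 cont=1 payload=0x52=82: acc |= 82<<7 -> acc=10545 shift=14
  byte[11]=0x7A cont=0 payload=0x7A=122: acc |= 122<<14 -> acc=2009393 shift=21 [end]
Varint 6: bytes[9:12] = B1 D2 7A -> value 2009393 (3 byte(s))

Answer: 1 2 1 3 2 3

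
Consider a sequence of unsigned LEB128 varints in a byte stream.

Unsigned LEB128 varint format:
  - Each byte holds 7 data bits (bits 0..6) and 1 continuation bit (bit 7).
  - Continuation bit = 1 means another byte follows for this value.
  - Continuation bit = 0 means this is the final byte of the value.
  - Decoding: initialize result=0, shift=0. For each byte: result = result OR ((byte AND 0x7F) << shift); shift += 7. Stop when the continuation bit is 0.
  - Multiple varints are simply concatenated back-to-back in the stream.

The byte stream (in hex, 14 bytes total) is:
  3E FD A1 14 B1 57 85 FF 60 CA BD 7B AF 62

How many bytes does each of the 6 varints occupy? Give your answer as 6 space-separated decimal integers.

Answer: 1 3 2 3 3 2

Derivation:
  byte[0]=0x3E cont=0 payload=0x3E=62: acc |= 62<<0 -> acc=62 shift=7 [end]
Varint 1: bytes[0:1] = 3E -> value 62 (1 byte(s))
  byte[1]=0xFD cont=1 payload=0x7D=125: acc |= 125<<0 -> acc=125 shift=7
  byte[2]=0xA1 cont=1 payload=0x21=33: acc |= 33<<7 -> acc=4349 shift=14
  byte[3]=0x14 cont=0 payload=0x14=20: acc |= 20<<14 -> acc=332029 shift=21 [end]
Varint 2: bytes[1:4] = FD A1 14 -> value 332029 (3 byte(s))
  byte[4]=0xB1 cont=1 payload=0x31=49: acc |= 49<<0 -> acc=49 shift=7
  byte[5]=0x57 cont=0 payload=0x57=87: acc |= 87<<7 -> acc=11185 shift=14 [end]
Varint 3: bytes[4:6] = B1 57 -> value 11185 (2 byte(s))
  byte[6]=0x85 cont=1 payload=0x05=5: acc |= 5<<0 -> acc=5 shift=7
  byte[7]=0xFF cont=1 payload=0x7F=127: acc |= 127<<7 -> acc=16261 shift=14
  byte[8]=0x60 cont=0 payload=0x60=96: acc |= 96<<14 -> acc=1589125 shift=21 [end]
Varint 4: bytes[6:9] = 85 FF 60 -> value 1589125 (3 byte(s))
  byte[9]=0xCA cont=1 payload=0x4A=74: acc |= 74<<0 -> acc=74 shift=7
  byte[10]=0xBD cont=1 payload=0x3D=61: acc |= 61<<7 -> acc=7882 shift=14
  byte[11]=0x7B cont=0 payload=0x7B=123: acc |= 123<<14 -> acc=2023114 shift=21 [end]
Varint 5: bytes[9:12] = CA BD 7B -> value 2023114 (3 byte(s))
  byte[12]=0xAF cont=1 payload=0x2F=47: acc |= 47<<0 -> acc=47 shift=7
  byte[13]=0x62 cont=0 payload=0x62=98: acc |= 98<<7 -> acc=12591 shift=14 [end]
Varint 6: bytes[12:14] = AF 62 -> value 12591 (2 byte(s))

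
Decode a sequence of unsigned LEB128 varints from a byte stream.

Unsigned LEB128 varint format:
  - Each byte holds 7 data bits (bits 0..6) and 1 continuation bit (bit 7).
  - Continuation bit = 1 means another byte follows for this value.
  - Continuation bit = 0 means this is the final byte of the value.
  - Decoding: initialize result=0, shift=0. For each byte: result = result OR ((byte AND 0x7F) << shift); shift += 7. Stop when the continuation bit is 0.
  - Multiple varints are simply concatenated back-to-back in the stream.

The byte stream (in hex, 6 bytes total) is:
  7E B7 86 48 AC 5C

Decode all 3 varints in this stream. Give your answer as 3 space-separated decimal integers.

Answer: 126 1180471 11820

Derivation:
  byte[0]=0x7E cont=0 payload=0x7E=126: acc |= 126<<0 -> acc=126 shift=7 [end]
Varint 1: bytes[0:1] = 7E -> value 126 (1 byte(s))
  byte[1]=0xB7 cont=1 payload=0x37=55: acc |= 55<<0 -> acc=55 shift=7
  byte[2]=0x86 cont=1 payload=0x06=6: acc |= 6<<7 -> acc=823 shift=14
  byte[3]=0x48 cont=0 payload=0x48=72: acc |= 72<<14 -> acc=1180471 shift=21 [end]
Varint 2: bytes[1:4] = B7 86 48 -> value 1180471 (3 byte(s))
  byte[4]=0xAC cont=1 payload=0x2C=44: acc |= 44<<0 -> acc=44 shift=7
  byte[5]=0x5C cont=0 payload=0x5C=92: acc |= 92<<7 -> acc=11820 shift=14 [end]
Varint 3: bytes[4:6] = AC 5C -> value 11820 (2 byte(s))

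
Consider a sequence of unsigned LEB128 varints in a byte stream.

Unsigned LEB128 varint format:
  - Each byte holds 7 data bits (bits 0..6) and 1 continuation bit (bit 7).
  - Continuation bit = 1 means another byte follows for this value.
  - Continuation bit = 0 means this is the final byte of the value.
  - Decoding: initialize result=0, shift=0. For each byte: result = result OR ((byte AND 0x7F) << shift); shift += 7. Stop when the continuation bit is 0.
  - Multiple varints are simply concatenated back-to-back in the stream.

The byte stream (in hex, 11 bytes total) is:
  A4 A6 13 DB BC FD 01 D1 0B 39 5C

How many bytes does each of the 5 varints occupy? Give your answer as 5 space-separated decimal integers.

Answer: 3 4 2 1 1

Derivation:
  byte[0]=0xA4 cont=1 payload=0x24=36: acc |= 36<<0 -> acc=36 shift=7
  byte[1]=0xA6 cont=1 payload=0x26=38: acc |= 38<<7 -> acc=4900 shift=14
  byte[2]=0x13 cont=0 payload=0x13=19: acc |= 19<<14 -> acc=316196 shift=21 [end]
Varint 1: bytes[0:3] = A4 A6 13 -> value 316196 (3 byte(s))
  byte[3]=0xDB cont=1 payload=0x5B=91: acc |= 91<<0 -> acc=91 shift=7
  byte[4]=0xBC cont=1 payload=0x3C=60: acc |= 60<<7 -> acc=7771 shift=14
  byte[5]=0xFD cont=1 payload=0x7D=125: acc |= 125<<14 -> acc=2055771 shift=21
  byte[6]=0x01 cont=0 payload=0x01=1: acc |= 1<<21 -> acc=4152923 shift=28 [end]
Varint 2: bytes[3:7] = DB BC FD 01 -> value 4152923 (4 byte(s))
  byte[7]=0xD1 cont=1 payload=0x51=81: acc |= 81<<0 -> acc=81 shift=7
  byte[8]=0x0B cont=0 payload=0x0B=11: acc |= 11<<7 -> acc=1489 shift=14 [end]
Varint 3: bytes[7:9] = D1 0B -> value 1489 (2 byte(s))
  byte[9]=0x39 cont=0 payload=0x39=57: acc |= 57<<0 -> acc=57 shift=7 [end]
Varint 4: bytes[9:10] = 39 -> value 57 (1 byte(s))
  byte[10]=0x5C cont=0 payload=0x5C=92: acc |= 92<<0 -> acc=92 shift=7 [end]
Varint 5: bytes[10:11] = 5C -> value 92 (1 byte(s))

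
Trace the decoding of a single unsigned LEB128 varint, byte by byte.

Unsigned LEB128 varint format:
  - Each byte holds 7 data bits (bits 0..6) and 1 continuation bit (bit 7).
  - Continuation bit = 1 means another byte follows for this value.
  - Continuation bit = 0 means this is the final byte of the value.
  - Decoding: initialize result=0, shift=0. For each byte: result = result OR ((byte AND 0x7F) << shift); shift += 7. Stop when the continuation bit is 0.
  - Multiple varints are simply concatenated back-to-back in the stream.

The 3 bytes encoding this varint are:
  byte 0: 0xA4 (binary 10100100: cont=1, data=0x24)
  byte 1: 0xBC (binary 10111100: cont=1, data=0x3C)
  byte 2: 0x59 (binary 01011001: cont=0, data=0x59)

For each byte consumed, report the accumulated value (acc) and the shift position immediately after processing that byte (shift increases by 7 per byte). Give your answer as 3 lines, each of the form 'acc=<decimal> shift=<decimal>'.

Answer: acc=36 shift=7
acc=7716 shift=14
acc=1465892 shift=21

Derivation:
byte 0=0xA4: payload=0x24=36, contrib = 36<<0 = 36; acc -> 36, shift -> 7
byte 1=0xBC: payload=0x3C=60, contrib = 60<<7 = 7680; acc -> 7716, shift -> 14
byte 2=0x59: payload=0x59=89, contrib = 89<<14 = 1458176; acc -> 1465892, shift -> 21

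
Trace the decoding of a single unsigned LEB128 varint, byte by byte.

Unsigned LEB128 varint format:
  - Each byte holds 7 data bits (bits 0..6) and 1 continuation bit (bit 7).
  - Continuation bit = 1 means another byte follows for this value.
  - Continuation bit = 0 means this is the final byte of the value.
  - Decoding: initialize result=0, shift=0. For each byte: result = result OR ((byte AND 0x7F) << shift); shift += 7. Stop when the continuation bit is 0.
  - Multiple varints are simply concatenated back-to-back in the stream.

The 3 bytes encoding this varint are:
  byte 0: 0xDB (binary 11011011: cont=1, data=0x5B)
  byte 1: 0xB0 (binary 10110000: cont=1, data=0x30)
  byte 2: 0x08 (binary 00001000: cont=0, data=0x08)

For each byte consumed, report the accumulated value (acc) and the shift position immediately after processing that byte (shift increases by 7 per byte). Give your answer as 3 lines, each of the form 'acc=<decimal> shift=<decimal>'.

Answer: acc=91 shift=7
acc=6235 shift=14
acc=137307 shift=21

Derivation:
byte 0=0xDB: payload=0x5B=91, contrib = 91<<0 = 91; acc -> 91, shift -> 7
byte 1=0xB0: payload=0x30=48, contrib = 48<<7 = 6144; acc -> 6235, shift -> 14
byte 2=0x08: payload=0x08=8, contrib = 8<<14 = 131072; acc -> 137307, shift -> 21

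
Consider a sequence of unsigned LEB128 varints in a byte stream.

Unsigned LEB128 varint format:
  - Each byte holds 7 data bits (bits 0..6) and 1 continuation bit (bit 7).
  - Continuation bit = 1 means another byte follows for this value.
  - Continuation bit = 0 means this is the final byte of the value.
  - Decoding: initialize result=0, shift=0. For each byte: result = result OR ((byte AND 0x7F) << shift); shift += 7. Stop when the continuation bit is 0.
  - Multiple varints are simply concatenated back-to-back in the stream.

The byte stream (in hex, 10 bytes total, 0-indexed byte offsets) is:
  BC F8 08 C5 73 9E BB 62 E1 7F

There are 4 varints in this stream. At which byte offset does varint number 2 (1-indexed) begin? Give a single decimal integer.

  byte[0]=0xBC cont=1 payload=0x3C=60: acc |= 60<<0 -> acc=60 shift=7
  byte[1]=0xF8 cont=1 payload=0x78=120: acc |= 120<<7 -> acc=15420 shift=14
  byte[2]=0x08 cont=0 payload=0x08=8: acc |= 8<<14 -> acc=146492 shift=21 [end]
Varint 1: bytes[0:3] = BC F8 08 -> value 146492 (3 byte(s))
  byte[3]=0xC5 cont=1 payload=0x45=69: acc |= 69<<0 -> acc=69 shift=7
  byte[4]=0x73 cont=0 payload=0x73=115: acc |= 115<<7 -> acc=14789 shift=14 [end]
Varint 2: bytes[3:5] = C5 73 -> value 14789 (2 byte(s))
  byte[5]=0x9E cont=1 payload=0x1E=30: acc |= 30<<0 -> acc=30 shift=7
  byte[6]=0xBB cont=1 payload=0x3B=59: acc |= 59<<7 -> acc=7582 shift=14
  byte[7]=0x62 cont=0 payload=0x62=98: acc |= 98<<14 -> acc=1613214 shift=21 [end]
Varint 3: bytes[5:8] = 9E BB 62 -> value 1613214 (3 byte(s))
  byte[8]=0xE1 cont=1 payload=0x61=97: acc |= 97<<0 -> acc=97 shift=7
  byte[9]=0x7F cont=0 payload=0x7F=127: acc |= 127<<7 -> acc=16353 shift=14 [end]
Varint 4: bytes[8:10] = E1 7F -> value 16353 (2 byte(s))

Answer: 3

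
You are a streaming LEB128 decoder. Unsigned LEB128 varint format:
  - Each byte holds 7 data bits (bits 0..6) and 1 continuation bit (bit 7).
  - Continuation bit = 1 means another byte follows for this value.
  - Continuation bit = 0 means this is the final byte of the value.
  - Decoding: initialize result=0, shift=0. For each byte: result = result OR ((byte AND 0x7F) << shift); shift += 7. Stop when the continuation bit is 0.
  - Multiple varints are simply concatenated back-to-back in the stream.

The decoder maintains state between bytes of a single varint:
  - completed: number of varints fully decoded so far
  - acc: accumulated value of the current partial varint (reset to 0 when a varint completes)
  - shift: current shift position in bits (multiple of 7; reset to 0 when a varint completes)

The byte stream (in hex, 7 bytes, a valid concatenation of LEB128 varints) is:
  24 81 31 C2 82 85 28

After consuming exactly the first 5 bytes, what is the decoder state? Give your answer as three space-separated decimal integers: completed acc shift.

byte[0]=0x24 cont=0 payload=0x24: varint #1 complete (value=36); reset -> completed=1 acc=0 shift=0
byte[1]=0x81 cont=1 payload=0x01: acc |= 1<<0 -> completed=1 acc=1 shift=7
byte[2]=0x31 cont=0 payload=0x31: varint #2 complete (value=6273); reset -> completed=2 acc=0 shift=0
byte[3]=0xC2 cont=1 payload=0x42: acc |= 66<<0 -> completed=2 acc=66 shift=7
byte[4]=0x82 cont=1 payload=0x02: acc |= 2<<7 -> completed=2 acc=322 shift=14

Answer: 2 322 14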